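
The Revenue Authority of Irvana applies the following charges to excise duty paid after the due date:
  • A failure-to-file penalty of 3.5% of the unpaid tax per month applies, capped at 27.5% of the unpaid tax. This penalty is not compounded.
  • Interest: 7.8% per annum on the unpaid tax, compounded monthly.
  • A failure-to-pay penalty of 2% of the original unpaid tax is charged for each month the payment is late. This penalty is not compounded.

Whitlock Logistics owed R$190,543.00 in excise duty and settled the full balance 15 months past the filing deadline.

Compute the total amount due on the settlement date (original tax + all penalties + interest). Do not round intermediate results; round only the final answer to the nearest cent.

Failure-to-file: 15 × 3.5% × R$190,543.00 = R$100,035.08…, capped at 27.5% × R$190,543.00 = R$52,399.33…
Failure-to-pay penalty = 2% × R$190,543.00 × 15 mo = R$57,162.90
Interest (7.8%/yr ÷ 12 = 0.65%/month): R$190,543.00 × ((1 + 0.0065)^15 − 1) = R$19,447.5191…
Total = R$190,543.00 + R$109,562.2250 + R$19,447.5191… = R$319,552.74

R$319,552.74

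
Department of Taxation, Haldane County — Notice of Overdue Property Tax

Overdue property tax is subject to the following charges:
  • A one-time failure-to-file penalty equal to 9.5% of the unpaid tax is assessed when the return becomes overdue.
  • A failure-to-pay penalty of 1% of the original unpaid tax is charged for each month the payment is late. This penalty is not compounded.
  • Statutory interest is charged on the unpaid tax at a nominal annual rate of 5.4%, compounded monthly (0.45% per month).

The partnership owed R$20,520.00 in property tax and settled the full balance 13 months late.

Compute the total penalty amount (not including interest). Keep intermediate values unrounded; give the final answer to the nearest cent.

Failure-to-file penalty: 9.5% × R$20,520.00 = R$1,949.40
Failure-to-pay penalty = 1% × R$20,520.00 × 13 mo = R$2,667.60
Total penalty = R$1,949.40 + R$2,667.60 = R$4,617.00

R$4,617.00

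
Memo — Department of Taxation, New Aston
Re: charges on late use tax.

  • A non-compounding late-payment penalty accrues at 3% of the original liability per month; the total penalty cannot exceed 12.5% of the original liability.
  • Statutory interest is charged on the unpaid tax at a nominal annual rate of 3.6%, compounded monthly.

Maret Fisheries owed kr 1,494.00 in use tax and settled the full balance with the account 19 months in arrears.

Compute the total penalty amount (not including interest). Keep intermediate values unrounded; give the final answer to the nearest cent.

kr 186.75

Penalty (uncapped): 19 × 3% × kr 1,494.00 = kr 851.58; cap = 12.5% × kr 1,494.00 = kr 186.75 → penalty = kr 186.75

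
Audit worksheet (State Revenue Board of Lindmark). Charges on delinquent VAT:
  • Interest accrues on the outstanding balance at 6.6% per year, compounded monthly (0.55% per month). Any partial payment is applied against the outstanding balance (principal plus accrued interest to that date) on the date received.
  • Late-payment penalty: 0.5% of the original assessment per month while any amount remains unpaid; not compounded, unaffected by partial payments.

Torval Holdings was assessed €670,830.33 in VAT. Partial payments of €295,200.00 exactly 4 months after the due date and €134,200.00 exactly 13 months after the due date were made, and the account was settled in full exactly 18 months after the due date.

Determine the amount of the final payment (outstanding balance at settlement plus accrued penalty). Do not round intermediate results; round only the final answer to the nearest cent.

€344,122.53

Balance at month 4: €670,830.3300 × (1 + 0.0055)^4 = €685,710.8000…
After €295,200.00 payment: €685,710.8000… − €295,200.00 = €390,510.8000…
Balance at month 13: €390,510.8000… × (1 + 0.0055)^9 = €410,271.8537…
After €134,200.00 payment: €410,271.8537… − €134,200.00 = €276,071.8537…
Balance at month 18: €276,071.8537… × (1 + 0.0055)^5 = €283,747.8020…
Penalty: 18 × 0.5% × €670,830.33 = €60,374.73…
Final settlement = outstanding balance + penalty = €283,747.8020… + €60,374.73… = €344,122.53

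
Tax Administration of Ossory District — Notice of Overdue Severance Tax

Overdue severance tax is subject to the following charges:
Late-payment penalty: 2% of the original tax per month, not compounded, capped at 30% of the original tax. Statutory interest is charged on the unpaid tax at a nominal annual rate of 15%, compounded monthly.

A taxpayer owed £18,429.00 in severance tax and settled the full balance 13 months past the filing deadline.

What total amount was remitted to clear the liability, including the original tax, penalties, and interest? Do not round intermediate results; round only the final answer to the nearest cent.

Penalty: 13 × 2% × £18,429.00 = £4,791.54 (below the 30% cap of £5,528.70)
Interest (15%/yr ÷ 12 = 1.25%/month): £18,429.00 × ((1 + 0.0125)^13 − 1) = £3,229.9393…
Total = £18,429.00 + £4,791.5400 + £3,229.9393… = £26,450.48

£26,450.48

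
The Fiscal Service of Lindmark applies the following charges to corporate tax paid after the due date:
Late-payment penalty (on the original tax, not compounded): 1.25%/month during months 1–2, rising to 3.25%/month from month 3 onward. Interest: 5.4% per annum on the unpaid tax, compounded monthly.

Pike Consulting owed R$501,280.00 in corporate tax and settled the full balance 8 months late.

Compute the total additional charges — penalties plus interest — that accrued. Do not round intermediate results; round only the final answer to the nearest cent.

R$128,614.48

Penalty, months 1–2: 2 × 1.25% × R$501,280.00 = R$12,532.00
Penalty, months 3–8: 6 × 3.25% × R$501,280.00 = R$97,749.60
Interest (5.4%/yr ÷ 12 = 0.45%/month): R$501,280.00 × ((1 + 0.0045)^8 − 1) = R$18,332.8782…
Penalties + interest = R$110,281.6000 + R$18,332.8782… = R$128,614.48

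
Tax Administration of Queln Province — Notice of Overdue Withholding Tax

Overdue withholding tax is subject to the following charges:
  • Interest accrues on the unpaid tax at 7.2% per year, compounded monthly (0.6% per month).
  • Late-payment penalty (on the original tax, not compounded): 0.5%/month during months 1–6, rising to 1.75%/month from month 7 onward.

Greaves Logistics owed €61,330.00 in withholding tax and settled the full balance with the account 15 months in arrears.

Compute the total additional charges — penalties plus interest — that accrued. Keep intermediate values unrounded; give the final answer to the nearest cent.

Penalty, months 1–6: 6 × 0.5% × €61,330.00 = €1,839.90
Penalty, months 7–15: 9 × 1.75% × €61,330.00 = €9,659.48…
Interest: €61,330.00 × ((1 + 0.006)^15 − 1) = €61,330.00 × 0.0938801… = €5,757.6649…
Penalties + interest = €11,499.3750 + €5,757.6649… = €17,257.04

€17,257.04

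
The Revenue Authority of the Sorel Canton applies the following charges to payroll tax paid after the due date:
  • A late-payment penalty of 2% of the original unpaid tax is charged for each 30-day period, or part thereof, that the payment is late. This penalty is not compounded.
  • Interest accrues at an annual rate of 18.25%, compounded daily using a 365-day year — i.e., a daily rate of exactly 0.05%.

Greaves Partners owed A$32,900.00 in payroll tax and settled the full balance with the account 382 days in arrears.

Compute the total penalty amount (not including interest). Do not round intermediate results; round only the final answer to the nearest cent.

A$8,554.00

Penalty periods: ⌈382/30⌉ = 13; penalty = 13 × 2% × A$32,900.00 = A$8,554.00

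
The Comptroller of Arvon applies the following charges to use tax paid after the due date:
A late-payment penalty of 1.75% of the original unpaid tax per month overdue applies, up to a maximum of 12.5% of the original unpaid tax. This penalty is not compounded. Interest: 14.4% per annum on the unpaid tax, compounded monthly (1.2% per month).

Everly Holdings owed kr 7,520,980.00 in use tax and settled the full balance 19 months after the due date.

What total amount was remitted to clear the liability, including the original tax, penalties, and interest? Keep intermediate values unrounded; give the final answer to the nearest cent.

Penalty (uncapped): 19 × 1.75% × kr 7,520,980.00 = kr 2,500,725.85; cap = 12.5% × kr 7,520,980.00 = kr 940,122.50 → penalty = kr 940,122.50
Interest: kr 7,520,980.00 × ((1 + 0.012)^19 − 1) = kr 7,520,980.00 × 0.2543818… = kr 1,913,200.2873…
Total = kr 7,520,980.00 + kr 940,122.5000 + kr 1,913,200.2873… = kr 10,374,302.79

kr 10,374,302.79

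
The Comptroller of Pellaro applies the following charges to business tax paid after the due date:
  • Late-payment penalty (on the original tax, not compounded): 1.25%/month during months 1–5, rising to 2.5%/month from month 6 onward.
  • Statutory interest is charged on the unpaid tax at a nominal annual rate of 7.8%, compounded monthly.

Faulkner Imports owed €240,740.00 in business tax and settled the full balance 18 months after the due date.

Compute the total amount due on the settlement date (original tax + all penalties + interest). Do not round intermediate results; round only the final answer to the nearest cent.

€363,804.82

Penalty, months 1–5: 5 × 1.25% × €240,740.00 = €15,046.25
Penalty, months 6–18: 13 × 2.5% × €240,740.00 = €78,240.50
Interest (7.8%/yr ÷ 12 = 0.65%/month): €240,740.00 × ((1 + 0.0065)^18 − 1) = €29,778.0712…
Total = €240,740.00 + €93,286.7500 + €29,778.0712… = €363,804.82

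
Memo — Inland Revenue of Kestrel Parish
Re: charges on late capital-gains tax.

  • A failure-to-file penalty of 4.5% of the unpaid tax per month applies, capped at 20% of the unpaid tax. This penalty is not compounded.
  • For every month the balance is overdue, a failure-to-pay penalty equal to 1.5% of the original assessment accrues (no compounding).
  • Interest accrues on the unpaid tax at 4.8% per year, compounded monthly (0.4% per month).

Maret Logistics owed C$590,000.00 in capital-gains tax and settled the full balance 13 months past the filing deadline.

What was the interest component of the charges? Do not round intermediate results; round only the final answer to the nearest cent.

C$31,427.23

Interest: C$590,000.00 × ((1 + 0.004)^13 − 1) = C$590,000.00 × 0.0532665… = C$31,427.2281…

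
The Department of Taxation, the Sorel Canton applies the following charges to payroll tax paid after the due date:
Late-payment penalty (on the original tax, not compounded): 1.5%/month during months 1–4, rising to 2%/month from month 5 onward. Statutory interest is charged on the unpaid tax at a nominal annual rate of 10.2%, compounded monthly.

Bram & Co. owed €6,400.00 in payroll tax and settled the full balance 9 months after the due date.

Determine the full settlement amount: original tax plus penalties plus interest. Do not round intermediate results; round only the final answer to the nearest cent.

Penalty, months 1–4: 4 × 1.5% × €6,400.00 = €384.00
Penalty, months 5–9: 5 × 2% × €6,400.00 = €640.00
Interest (10.2%/yr ÷ 12 = 0.85%/month): €6,400.00 × ((1 + 0.0085)^9 − 1) = €506.5808…
Total = €6,400.00 + €1,024.0000 + €506.5808… = €7,930.58

€7,930.58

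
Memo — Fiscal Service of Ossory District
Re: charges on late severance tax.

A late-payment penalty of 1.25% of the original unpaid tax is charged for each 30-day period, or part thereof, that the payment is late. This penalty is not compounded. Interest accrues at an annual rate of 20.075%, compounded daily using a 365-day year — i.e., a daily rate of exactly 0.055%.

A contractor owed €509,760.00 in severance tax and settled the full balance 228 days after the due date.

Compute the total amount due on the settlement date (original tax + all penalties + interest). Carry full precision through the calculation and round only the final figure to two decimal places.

Penalty periods: ⌈228/30⌉ = 8; penalty = 8 × 1.25% × €509,760.00 = €50,976.00
Interest: €509,760.00 × ((1 + 0.00055)^228 − 1) = €509,760.00 × 0.13356273… = €68,084.9351…
Total = €509,760.00 + €50,976.0000 + €68,084.9351… = €628,820.94

€628,820.94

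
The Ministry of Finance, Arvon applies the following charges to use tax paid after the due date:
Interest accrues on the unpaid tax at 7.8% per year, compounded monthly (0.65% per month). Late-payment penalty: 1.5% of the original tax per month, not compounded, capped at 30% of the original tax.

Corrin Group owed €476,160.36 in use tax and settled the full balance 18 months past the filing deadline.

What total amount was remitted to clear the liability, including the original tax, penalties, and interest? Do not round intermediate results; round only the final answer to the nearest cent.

€663,621.79

Penalty: 18 × 1.5% × €476,160.36 = €128,563.30… (below the 30% cap of €142,848.11…)
Interest: €476,160.36 × ((1 + 0.0065)^18 − 1) = €476,160.36 × 0.1236939… = €58,898.1353…
Total = €476,160.36 + €128,563.2972 + €58,898.1353… = €663,621.79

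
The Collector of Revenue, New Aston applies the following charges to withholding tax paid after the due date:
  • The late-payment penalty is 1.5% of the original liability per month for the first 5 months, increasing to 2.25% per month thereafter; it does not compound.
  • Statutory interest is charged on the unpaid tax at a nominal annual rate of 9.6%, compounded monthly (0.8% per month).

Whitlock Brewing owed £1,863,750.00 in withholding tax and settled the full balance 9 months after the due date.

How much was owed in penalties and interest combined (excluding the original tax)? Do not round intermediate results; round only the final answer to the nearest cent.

£446,083.96

Penalty, months 1–5: 5 × 1.5% × £1,863,750.00 = £139,781.25
Penalty, months 6–9: 4 × 2.25% × £1,863,750.00 = £167,737.50
Interest: £1,863,750.00 × ((1 + 0.008)^9 − 1) = £1,863,750.00 × 0.0743475… = £138,565.2058…
Penalties + interest = £307,518.7500 + £138,565.2058… = £446,083.96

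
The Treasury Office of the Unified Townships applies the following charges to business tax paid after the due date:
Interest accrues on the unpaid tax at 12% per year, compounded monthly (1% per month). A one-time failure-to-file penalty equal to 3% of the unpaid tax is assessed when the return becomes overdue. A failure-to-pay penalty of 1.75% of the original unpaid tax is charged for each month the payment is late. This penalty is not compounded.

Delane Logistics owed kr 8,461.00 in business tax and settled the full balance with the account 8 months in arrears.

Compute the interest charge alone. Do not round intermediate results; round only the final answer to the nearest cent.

Interest: kr 8,461.00 × ((1 + 0.01)^8 − 1) = kr 8,461.00 × 0.0828567… = kr 701.0506…

kr 701.05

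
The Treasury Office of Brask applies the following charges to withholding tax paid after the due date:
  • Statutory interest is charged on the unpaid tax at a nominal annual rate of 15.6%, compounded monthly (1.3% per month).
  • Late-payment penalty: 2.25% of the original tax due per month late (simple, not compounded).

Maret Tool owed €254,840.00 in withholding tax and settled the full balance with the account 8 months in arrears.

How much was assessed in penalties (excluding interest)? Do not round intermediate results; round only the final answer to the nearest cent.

€45,871.20

Late-payment penalty: 8 × 2.25% × €254,840.00 = €45,871.20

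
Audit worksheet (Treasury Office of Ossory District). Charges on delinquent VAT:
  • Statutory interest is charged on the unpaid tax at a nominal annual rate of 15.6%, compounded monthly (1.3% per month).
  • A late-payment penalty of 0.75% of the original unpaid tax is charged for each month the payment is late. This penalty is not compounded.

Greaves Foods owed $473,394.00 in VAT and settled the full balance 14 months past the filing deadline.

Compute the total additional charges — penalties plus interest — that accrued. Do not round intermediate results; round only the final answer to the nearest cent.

Late-payment penalty = 0.75% × $473,394.00 × 14 mo = $49,706.37
Interest: $473,394.00 × ((1 + 0.013)^14 − 1) = $473,394.00 × 0.1982081… = $93,830.5043…
Penalties + interest = $49,706.3700 + $93,830.5043… = $143,536.87

$143,536.87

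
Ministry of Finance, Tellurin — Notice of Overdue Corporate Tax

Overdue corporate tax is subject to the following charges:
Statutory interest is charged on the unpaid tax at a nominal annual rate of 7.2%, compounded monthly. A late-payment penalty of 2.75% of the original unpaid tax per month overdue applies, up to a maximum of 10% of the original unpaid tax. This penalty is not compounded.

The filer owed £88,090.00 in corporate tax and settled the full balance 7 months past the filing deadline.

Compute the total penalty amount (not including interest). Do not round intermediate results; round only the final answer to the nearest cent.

Penalty (uncapped): 7 × 2.75% × £88,090.00 = £16,957.33…; cap = 10% × £88,090.00 = £8,809.00 → penalty = £8,809.00

£8,809.00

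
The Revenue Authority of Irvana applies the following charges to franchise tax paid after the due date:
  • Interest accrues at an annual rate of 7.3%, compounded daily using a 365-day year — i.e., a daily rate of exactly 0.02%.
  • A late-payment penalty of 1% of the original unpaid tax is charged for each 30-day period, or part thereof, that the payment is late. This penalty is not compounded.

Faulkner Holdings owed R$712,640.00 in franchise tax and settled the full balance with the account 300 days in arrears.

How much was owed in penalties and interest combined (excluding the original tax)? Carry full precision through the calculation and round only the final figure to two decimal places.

R$115,326.66

Penalty periods: ⌈300/30⌉ = 10; penalty = 10 × 1% × R$712,640.00 = R$71,264.00
Interest: R$712,640.00 × ((1 + 0.0002)^300 − 1) = R$712,640.00 × 0.06183018… = R$44,062.6569…
Penalties + interest = R$71,264.0000 + R$44,062.6569… = R$115,326.66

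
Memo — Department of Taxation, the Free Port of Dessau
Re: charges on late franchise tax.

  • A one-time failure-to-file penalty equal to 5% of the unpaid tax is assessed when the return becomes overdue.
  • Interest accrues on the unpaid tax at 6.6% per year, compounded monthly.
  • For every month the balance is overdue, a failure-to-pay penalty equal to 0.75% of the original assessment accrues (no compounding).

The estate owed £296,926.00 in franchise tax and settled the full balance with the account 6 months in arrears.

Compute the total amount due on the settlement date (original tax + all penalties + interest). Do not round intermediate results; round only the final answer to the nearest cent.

Failure-to-file penalty: 5% × £296,926.00 = £14,846.30
Failure-to-pay penalty = 0.75% × £296,926.00 × 6 mo = £13,361.67
Interest (6.6%/yr ÷ 12 = 0.55%/month): £296,926.00 × ((1 + 0.0055)^6 − 1) = £9,934.2803…
Total = £296,926.00 + £28,207.9700 + £9,934.2803… = £335,068.25

£335,068.25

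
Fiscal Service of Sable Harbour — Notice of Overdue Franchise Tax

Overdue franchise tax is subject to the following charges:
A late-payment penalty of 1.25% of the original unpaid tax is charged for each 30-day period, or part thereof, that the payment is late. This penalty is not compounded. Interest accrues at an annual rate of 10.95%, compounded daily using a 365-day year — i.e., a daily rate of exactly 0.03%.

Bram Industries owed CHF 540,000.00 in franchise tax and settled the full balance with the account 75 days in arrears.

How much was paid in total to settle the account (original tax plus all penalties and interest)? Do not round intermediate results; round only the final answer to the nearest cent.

Penalty periods: ⌈75/30⌉ = 3; penalty = 3 × 1.25% × CHF 540,000.00 = CHF 20,250.00
Interest: CHF 540,000.00 × ((1 + 0.0003)^75 − 1) = CHF 540,000.00 × 0.02275158… = CHF 12,285.8549…
Total = CHF 540,000.00 + CHF 20,250.0000 + CHF 12,285.8549… = CHF 572,535.85

CHF 572,535.85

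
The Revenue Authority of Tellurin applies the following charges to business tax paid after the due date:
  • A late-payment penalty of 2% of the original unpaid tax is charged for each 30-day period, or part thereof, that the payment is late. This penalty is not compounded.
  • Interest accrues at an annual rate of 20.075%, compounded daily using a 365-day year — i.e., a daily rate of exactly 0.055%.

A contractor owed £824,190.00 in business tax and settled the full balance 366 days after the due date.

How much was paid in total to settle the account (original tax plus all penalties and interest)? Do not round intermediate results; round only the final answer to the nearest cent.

£1,222,211.08

Penalty periods: ⌈366/30⌉ = 13; penalty = 13 × 2% × £824,190.00 = £214,289.40
Interest: £824,190.00 × ((1 + 0.00055)^366 − 1) = £824,190.00 × 0.22292394… = £183,731.6815…
Total = £824,190.00 + £214,289.4000 + £183,731.6815… = £1,222,211.08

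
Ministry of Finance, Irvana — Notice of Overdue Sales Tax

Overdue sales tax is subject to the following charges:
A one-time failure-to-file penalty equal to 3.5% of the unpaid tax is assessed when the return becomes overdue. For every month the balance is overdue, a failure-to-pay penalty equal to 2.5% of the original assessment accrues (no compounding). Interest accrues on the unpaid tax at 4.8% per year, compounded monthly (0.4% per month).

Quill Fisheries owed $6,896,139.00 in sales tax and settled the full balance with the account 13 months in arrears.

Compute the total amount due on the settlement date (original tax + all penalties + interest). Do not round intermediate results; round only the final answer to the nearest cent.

Failure-to-file penalty: 3.5% × $6,896,139.00 = $241,364.87…
Failure-to-pay penalty: 13 × 2.5% × $6,896,139.00 = $2,241,245.18…
Interest: $6,896,139.00 × ((1 + 0.004)^13 − 1) = $6,896,139.00 × 0.0532665… = $367,333.1078…
Total = $6,896,139.00 + $2,482,610.0400 + $367,333.1078… = $9,746,082.15

$9,746,082.15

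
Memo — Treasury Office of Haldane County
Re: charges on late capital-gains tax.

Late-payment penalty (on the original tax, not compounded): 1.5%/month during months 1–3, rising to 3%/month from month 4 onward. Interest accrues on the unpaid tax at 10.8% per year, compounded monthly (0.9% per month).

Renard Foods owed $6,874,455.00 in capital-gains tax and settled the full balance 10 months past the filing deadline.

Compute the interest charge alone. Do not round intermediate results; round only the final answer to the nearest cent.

$644,369.29

Interest: $6,874,455.00 × ((1 + 0.009)^10 − 1) = $6,874,455.00 × 0.0937339… = $644,369.2906…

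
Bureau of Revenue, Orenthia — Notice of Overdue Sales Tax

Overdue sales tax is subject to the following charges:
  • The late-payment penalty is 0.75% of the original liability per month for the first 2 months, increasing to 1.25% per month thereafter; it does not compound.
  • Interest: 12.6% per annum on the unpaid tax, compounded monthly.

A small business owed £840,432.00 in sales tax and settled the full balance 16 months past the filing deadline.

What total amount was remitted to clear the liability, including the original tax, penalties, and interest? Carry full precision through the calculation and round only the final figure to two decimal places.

Penalty, months 1–2: 2 × 0.75% × £840,432.00 = £12,606.48
Penalty, months 3–16: 14 × 1.25% × £840,432.00 = £147,075.60
Interest (12.6%/yr ÷ 12 = 1.05%/month): £840,432.00 × ((1 + 0.0105)^16 − 1) = £152,875.3881…
Total = £840,432.00 + £159,682.0800 + £152,875.3881… = £1,152,989.47

£1,152,989.47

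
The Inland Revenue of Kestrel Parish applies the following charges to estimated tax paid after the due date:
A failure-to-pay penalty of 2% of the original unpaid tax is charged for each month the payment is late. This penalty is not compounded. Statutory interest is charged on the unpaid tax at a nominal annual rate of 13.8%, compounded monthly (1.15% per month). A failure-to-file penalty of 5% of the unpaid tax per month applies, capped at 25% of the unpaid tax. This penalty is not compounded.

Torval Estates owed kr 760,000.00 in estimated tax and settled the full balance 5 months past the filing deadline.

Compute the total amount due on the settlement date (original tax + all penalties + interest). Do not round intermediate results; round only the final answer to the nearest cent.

Failure-to-file: 5 × 5% × kr 760,000.00 = kr 190,000.00, capped at 25% × kr 760,000.00 = kr 190,000.00
Failure-to-pay penalty = 2% × kr 760,000.00 × 5 mo = kr 76,000.00
Interest: kr 760,000.00 × ((1 + 0.0115)^5 − 1) = kr 760,000.00 × 0.0588378… = kr 44,716.7253…
Total = kr 760,000.00 + kr 266,000.0000 + kr 44,716.7253… = kr 1,070,716.73

kr 1,070,716.73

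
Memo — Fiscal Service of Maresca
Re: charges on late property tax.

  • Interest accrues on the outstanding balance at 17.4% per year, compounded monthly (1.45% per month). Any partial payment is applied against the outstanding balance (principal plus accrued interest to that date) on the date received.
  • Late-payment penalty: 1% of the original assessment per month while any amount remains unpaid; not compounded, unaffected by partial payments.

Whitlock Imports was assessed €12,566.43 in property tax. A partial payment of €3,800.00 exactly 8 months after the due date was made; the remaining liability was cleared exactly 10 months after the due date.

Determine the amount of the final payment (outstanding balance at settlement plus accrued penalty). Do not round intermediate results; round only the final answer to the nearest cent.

Balance at month 8: €12,566.4300 × (1 + 0.0145)^8 = €14,100.2992…
After €3,800.00 payment: €14,100.2992… − €3,800.00 = €10,300.2992…
Balance at month 10: €10,300.2992… × (1 + 0.0145)^2 = €10,601.1735…
Penalty: 10 × 1% × €12,566.43 = €1,256.64…
Final settlement = outstanding balance + penalty = €10,601.1735… + €1,256.64… = €11,857.82

€11,857.82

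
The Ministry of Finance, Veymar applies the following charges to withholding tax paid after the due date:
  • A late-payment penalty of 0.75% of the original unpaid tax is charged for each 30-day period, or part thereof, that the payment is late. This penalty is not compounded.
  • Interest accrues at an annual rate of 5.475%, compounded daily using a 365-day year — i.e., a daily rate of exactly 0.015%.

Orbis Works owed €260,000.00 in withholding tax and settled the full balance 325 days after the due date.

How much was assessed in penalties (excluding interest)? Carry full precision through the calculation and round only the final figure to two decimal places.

Penalty periods: ⌈325/30⌉ = 11; penalty = 11 × 0.75% × €260,000.00 = €21,450.00

€21,450.00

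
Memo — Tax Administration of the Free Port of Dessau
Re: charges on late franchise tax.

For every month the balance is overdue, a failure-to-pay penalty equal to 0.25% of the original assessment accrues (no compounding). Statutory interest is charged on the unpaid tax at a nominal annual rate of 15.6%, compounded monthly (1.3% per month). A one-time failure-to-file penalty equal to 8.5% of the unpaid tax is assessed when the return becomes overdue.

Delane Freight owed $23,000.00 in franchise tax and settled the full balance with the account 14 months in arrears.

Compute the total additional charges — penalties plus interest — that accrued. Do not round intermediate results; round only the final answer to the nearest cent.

Failure-to-file penalty: 8.5% × $23,000.00 = $1,955.00
Failure-to-pay penalty: 14 × 0.25% × $23,000.00 = $805.00
Interest: $23,000.00 × ((1 + 0.013)^14 − 1) = $23,000.00 × 0.1982081… = $4,558.7853…
Penalties + interest = $2,760.0000 + $4,558.7853… = $7,318.79

$7,318.79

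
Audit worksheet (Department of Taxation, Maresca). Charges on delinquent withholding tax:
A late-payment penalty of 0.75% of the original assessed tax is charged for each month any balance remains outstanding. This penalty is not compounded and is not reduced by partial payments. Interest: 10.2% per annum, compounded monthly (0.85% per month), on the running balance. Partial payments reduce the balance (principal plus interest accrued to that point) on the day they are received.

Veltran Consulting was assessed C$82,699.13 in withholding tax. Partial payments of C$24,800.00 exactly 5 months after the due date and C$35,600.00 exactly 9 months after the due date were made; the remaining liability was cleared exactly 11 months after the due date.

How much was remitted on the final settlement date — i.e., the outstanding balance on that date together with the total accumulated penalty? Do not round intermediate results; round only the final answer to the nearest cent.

C$35,291.57

Balance at month 5: C$82,699.1300 × (1 + 0.0085)^5 = C$86,274.1032…
After C$24,800.00 payment: C$86,274.1032… − C$24,800.00 = C$61,474.1032…
Balance at month 9: C$61,474.1032… × (1 + 0.0085)^4 = C$63,591.0230…
After C$35,600.00 payment: C$63,591.0230… − C$35,600.00 = C$27,991.0230…
Balance at month 11: C$27,991.0230… × (1 + 0.0085)^2 = C$28,468.8928…
Penalty: 11 × 0.75% × C$82,699.13 = C$6,822.68…
Final settlement = outstanding balance + penalty = C$28,468.8928… + C$6,822.68… = C$35,291.57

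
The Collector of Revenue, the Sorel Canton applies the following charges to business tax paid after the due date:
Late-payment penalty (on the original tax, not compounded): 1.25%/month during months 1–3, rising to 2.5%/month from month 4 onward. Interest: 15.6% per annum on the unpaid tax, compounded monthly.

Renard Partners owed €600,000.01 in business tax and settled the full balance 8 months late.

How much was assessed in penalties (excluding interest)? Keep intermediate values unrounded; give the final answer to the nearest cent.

€97,500.00

Penalty, months 1–3: 3 × 1.25% × €600,000.01 = €22,500.00…
Penalty, months 4–8: 5 × 2.5% × €600,000.01 = €75,000.00…
Total penalty = €22,500.00… + €75,000.00… = €97,500.00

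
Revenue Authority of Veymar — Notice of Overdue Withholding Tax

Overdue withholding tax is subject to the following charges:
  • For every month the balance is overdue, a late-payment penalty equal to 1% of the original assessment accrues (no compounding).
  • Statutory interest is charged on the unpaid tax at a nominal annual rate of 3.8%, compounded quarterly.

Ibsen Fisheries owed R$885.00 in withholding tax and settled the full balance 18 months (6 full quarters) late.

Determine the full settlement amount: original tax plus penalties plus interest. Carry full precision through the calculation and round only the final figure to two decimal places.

R$1,095.96

Late-payment penalty = 1% × R$885.00 × 18 mo = R$159.30
Interest (3.8%/yr ÷ 4 = 0.95%/quarter): R$885.00 × ((1 + 0.0095)^6 − 1) = R$51.6584…
Total = R$885.00 + R$159.3000 + R$51.6584… = R$1,095.96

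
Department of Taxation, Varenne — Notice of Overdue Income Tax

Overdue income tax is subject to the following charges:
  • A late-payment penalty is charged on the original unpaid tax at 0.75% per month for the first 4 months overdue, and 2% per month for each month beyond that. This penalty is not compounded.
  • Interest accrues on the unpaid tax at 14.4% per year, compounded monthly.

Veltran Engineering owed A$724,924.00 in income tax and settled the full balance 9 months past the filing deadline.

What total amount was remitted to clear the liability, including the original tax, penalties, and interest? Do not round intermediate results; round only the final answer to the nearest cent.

Penalty, months 1–4: 4 × 0.75% × A$724,924.00 = A$21,747.72
Penalty, months 5–9: 5 × 2% × A$724,924.00 = A$72,492.40
Interest (14.4%/yr ÷ 12 = 1.2%/month): A$724,924.00 × ((1 + 0.012)^9 − 1) = A$82,156.9391…
Total = A$724,924.00 + A$94,240.1200 + A$82,156.9391… = A$901,321.06

A$901,321.06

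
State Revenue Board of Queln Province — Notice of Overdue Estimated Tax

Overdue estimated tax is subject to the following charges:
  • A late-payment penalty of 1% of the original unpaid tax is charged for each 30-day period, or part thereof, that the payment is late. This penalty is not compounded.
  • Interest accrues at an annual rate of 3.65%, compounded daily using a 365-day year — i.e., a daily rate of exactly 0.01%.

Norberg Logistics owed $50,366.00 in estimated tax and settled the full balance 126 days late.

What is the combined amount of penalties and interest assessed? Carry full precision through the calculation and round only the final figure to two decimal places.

Penalty periods: ⌈126/30⌉ = 5; penalty = 5 × 1% × $50,366.00 = $2,518.30
Interest: $50,366.00 × ((1 + 0.0001)^126 − 1) = $50,366.00 × 0.01267908… = $638.5944…
Penalties + interest = $2,518.3000 + $638.5944… = $3,156.89

$3,156.89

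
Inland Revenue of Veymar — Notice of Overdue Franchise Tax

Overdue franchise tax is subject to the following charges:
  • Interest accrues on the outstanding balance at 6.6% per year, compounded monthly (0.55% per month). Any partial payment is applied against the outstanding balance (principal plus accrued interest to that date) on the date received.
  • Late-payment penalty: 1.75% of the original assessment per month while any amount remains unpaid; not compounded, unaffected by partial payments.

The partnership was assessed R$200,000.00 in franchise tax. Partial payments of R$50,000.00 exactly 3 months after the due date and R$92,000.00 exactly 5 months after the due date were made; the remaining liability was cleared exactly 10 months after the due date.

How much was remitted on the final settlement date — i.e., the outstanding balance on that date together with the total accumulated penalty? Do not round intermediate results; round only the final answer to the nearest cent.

R$99,761.24

Balance at month 3: R$200,000.0000 × (1 + 0.0055)^3 = R$203,318.1833…
After R$50,000.00 payment: R$203,318.1833… − R$50,000.00 = R$153,318.1833…
Balance at month 5: R$153,318.1833… × (1 + 0.0055)^2 = R$155,009.3212…
After R$92,000.00 payment: R$155,009.3212… − R$92,000.00 = R$63,009.3212…
Balance at month 10: R$63,009.3212… × (1 + 0.0055)^5 = R$64,761.2429…
Penalty: 10 × 1.75% × R$200,000.00 = R$35,000.00
Final settlement = outstanding balance + penalty = R$64,761.2429… + R$35,000.00 = R$99,761.24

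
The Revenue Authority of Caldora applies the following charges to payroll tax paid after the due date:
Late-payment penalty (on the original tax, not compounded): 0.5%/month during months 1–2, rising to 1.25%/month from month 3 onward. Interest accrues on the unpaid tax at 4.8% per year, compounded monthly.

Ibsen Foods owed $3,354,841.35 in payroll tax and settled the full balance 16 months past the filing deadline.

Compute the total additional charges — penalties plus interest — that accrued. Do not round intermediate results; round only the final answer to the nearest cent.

Penalty, months 1–2: 2 × 0.5% × $3,354,841.35 = $33,548.41…
Penalty, months 3–16: 14 × 1.25% × $3,354,841.35 = $587,097.24…
Interest (4.8%/yr ÷ 12 = 0.4%/month): $3,354,841.35 × ((1 + 0.004)^16 − 1) = $221,272.9575…
Penalties + interest = $620,645.6498… + $221,272.9575… = $841,918.61

$841,918.61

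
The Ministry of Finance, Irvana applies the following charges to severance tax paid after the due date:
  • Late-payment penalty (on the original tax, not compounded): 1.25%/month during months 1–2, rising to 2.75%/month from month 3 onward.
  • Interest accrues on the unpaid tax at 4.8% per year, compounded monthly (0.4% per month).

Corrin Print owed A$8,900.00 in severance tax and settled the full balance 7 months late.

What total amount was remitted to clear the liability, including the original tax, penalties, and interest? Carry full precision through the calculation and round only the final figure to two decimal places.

Penalty, months 1–2: 2 × 1.25% × A$8,900.00 = A$222.50
Penalty, months 3–7: 5 × 2.75% × A$8,900.00 = A$1,223.75
Interest: A$8,900.00 × ((1 + 0.004)^7 − 1) = A$8,900.00 × 0.0283382… = A$252.2104…
Total = A$8,900.00 + A$1,446.2500 + A$252.2104… = A$10,598.46

A$10,598.46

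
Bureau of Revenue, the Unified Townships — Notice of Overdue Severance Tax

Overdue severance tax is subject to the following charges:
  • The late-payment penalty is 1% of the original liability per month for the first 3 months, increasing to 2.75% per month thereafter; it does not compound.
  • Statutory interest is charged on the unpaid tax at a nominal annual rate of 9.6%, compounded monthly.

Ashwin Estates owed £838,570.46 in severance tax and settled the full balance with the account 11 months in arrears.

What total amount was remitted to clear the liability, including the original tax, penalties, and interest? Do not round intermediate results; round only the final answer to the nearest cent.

Penalty, months 1–3: 3 × 1% × £838,570.46 = £25,157.11…
Penalty, months 4–11: 8 × 2.75% × £838,570.46 = £184,485.50…
Interest (9.6%/yr ÷ 12 = 0.8%/month): £838,570.46 × ((1 + 0.008)^11 − 1) = £76,817.9572…
Total = £838,570.46 + £209,642.6150 + £76,817.9572… = £1,125,031.03

£1,125,031.03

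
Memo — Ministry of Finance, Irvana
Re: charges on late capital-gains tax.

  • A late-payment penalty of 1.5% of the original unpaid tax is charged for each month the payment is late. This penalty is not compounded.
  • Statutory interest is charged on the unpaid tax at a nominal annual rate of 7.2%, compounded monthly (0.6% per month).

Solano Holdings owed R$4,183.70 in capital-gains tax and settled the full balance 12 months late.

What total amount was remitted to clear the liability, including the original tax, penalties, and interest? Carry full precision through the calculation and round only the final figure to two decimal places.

Late-payment penalty = 1.5% × R$4,183.70 × 12 mo = R$753.07…
Interest: R$4,183.70 × ((1 + 0.006)^12 − 1) = R$4,183.70 × 0.0744242… = R$311.3684…
Total = R$4,183.70 + R$753.0660 + R$311.3684… = R$5,248.13

R$5,248.13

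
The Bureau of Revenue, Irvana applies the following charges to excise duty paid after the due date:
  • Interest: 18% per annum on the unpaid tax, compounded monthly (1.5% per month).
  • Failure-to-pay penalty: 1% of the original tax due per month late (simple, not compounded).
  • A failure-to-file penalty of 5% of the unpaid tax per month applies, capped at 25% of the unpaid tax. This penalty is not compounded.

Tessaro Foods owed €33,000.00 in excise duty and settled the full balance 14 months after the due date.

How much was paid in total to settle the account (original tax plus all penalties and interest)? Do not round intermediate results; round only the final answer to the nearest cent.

€53,517.94

Failure-to-file: 14 × 5% × €33,000.00 = €23,100.00, capped at 25% × €33,000.00 = €8,250.00
Failure-to-pay penalty = 1% × €33,000.00 × 14 mo = €4,620.00
Interest: €33,000.00 × ((1 + 0.015)^14 − 1) = €33,000.00 × 0.2317557… = €7,647.9391…
Total = €33,000.00 + €12,870.0000 + €7,647.9391… = €53,517.94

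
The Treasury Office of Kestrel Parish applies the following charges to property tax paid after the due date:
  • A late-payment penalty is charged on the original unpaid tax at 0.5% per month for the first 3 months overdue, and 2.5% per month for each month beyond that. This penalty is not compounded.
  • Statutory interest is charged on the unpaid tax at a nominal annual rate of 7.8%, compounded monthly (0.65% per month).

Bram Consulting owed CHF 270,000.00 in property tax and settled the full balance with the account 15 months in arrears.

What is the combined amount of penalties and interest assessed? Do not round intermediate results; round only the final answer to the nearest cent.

CHF 112,607.19

Penalty, months 1–3: 3 × 0.5% × CHF 270,000.00 = CHF 4,050.00
Penalty, months 4–15: 12 × 2.5% × CHF 270,000.00 = CHF 81,000.00
Interest: CHF 270,000.00 × ((1 + 0.0065)^15 − 1) = CHF 270,000.00 × 0.1020637… = CHF 27,557.1926…
Penalties + interest = CHF 85,050.0000 + CHF 27,557.1926… = CHF 112,607.19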